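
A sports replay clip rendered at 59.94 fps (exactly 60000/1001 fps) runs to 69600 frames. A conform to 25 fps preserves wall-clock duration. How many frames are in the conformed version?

Target frames = source frames × (target rate / source rate) = 69600 × (25)/(60000/1001) = 69600 × 1001/2400 = 29029.

29029 frames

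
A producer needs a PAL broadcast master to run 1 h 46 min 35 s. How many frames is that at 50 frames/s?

319750 frames

1 h 46 min 35 s = 6395 s.
Frames = 6395 × 50 = 319750.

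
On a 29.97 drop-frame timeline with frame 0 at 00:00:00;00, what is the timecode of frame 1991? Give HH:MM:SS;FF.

00:01:06;13

Ten DF minutes hold 17982 frames, so frame 1991 lies in block 0 (frames 0–17981) with 1991 frames into that block.
The block's first minute is 1800 frames and the rest 1798 each; 1991 frames reaches minute 1, so 0 × 18 + 1 × 2 = 2 labels have been skipped so far.
Adding those back, label number 1991 + 2 = 1993 at 30 labels/s is 66 s + 13 f = 0 h 1 min 6 s frame 13, i.e. 00:01:06;13.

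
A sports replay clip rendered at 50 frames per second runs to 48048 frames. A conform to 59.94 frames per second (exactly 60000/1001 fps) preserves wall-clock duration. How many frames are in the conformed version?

57600 frames

Target frames = source frames × (target rate / source rate) = 48048 × (60000/1001)/(50) = 48048 × 1200/1001 = 57600.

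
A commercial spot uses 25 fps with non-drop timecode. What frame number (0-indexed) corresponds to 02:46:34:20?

Total seconds to the label: (2 × 3600 + 46 × 60 + 34) = 9994.
Frame index = 9994 × 25 + 20 = 249870.

frame 249870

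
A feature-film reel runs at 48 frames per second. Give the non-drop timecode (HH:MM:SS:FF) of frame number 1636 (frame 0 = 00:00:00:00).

00:00:34:04

1636 ÷ 48 = 34 full seconds, remainder 4 frames.
34 s = 0 h 0 min 34 s.
Timecode: 00:00:34:04.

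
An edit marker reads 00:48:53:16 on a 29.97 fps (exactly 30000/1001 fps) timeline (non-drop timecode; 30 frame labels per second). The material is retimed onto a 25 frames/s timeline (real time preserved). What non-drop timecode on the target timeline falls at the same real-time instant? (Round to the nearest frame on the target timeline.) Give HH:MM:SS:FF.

00:48:56:12

Source frame index: (0×3600 + 48×60 + 53) × 30 + 16 = 88006.
Real time: 88006 / (30000/1001) = 44047003/15000 s.
Target frame: (44047003/15000) × (25) = 44047003/600 ≈ 73411.672 → 73412.
At 25 labels/s: frame 73412 → 00:48:56:12.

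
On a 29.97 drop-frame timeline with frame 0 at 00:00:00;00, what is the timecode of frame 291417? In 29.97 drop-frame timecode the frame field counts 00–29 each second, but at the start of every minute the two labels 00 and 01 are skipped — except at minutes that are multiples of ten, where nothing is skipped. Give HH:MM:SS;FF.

02:42:03;19

Each 10-minute DF block holds 10 × 60 × 30 − 9 × 2 = 17982 frames. 291417 ÷ 17982 → 16 full blocks, remainder 3705.
Within the partial block the first minute is 1800 frames and each further minute 1798, so 2 further minute boundaries passed. Total skipped labels = 18 × 16 + 2 × 2 = 292.
Non-drop label index = 291417 + 292 = 291709; at 30 labels/s that is 02:42:03:19, i.e. DF 02:42:03;19.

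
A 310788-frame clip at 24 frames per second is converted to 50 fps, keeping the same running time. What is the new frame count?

647475 frames

Target frames = source frames × (target rate / source rate) = 310788 × (50)/(24) = 310788 × 25/12 = 647475.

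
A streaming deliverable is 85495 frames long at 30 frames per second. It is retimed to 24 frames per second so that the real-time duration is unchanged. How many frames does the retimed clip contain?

68396 frames

Target frames = source frames × (target rate / source rate) = 85495 × (24)/(30) = 85495 × 4/5 = 68396.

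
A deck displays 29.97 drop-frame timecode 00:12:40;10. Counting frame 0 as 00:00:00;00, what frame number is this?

22788

Complete 10-minute blocks: 1, each 17982 frames → 17982.
Remaining 2 whole minutes in the current block: 1800 + 1 × 1798 = 3598 frames.
Within the current minute: 40 × 30 + 10 − 2 = 1208 (labels ;00/;01 skipped at this minute). Total = 17982 + 3598 + 1208 = 22788.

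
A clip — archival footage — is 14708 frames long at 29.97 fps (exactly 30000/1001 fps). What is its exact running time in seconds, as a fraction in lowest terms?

3680677/7500 seconds

Running time = 14708 ÷ (30000/1001) = 14708 × 1001/30000 = 3680677/7500 s.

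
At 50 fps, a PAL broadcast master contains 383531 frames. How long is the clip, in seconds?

7670.62 seconds

Running time = 383531 / (50) = 7670.62 s.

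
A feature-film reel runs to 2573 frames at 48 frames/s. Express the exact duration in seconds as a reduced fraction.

Running time = 2573 ÷ (48) = 2573 × 1/48 = 2573/48 s.

2573/48 seconds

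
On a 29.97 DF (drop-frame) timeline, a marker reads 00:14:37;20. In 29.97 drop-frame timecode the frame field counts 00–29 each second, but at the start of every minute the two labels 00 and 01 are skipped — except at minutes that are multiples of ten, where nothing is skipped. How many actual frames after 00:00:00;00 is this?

26304

As if non-drop at 30 labels/s: (0 × 3600 + 14 × 60 + 37) × 30 + 20 = 26330.
Minute boundaries passed: 14; those not divisible by 10: 14 − 1 = 13; dropped labels = 2 × 13 = 26.
Actual frame index = 26330 − 26 = 26304.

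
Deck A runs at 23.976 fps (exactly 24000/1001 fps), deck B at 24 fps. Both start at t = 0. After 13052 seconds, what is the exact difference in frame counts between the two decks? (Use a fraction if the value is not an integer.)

A emits 24000/1001 × 13052 = 24096000/77 frames; B emits 24 × 13052 = 313248.
Difference = 24096/77 frames (≈ 312.9351); B is ahead of A.

24096/77 frames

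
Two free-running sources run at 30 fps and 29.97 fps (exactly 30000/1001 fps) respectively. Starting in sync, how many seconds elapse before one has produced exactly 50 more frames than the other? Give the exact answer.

The gap grows by |30000/1001 − 30| = 30/1001 frames per second.
Time for a 50-frame gap: 50 ÷ (30/1001) = 5005/3 s.

5005/3 seconds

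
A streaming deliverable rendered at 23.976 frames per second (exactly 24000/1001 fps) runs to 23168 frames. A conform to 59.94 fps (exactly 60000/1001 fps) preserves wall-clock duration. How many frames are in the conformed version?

Frames at target rate = 23168 × (60000/1001) / (24000/1001) = 57920.

57920 frames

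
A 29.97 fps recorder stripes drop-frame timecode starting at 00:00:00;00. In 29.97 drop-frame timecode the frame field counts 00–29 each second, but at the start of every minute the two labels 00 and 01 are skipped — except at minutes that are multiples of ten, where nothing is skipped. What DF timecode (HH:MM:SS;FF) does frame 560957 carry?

05:11:57;07

Ten DF minutes hold 17982 frames, so frame 560957 lies in block 31 (frames 557442–575423) with 3515 frames into that block.
The block's first minute is 1800 frames and the rest 1798 each; 3515 frames reaches minute 1, so 31 × 18 + 1 × 2 = 560 labels have been skipped so far.
Adding those back, label number 560957 + 560 = 561517 at 30 labels/s is 18717 s + 7 f = 5 h 11 min 57 s frame 7, i.e. 05:11:57;07.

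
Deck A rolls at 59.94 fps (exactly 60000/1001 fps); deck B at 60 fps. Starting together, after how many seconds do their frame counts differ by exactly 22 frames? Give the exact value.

11011/30 seconds

The gap grows by |60 − 60000/1001| = 60/1001 frames per second.
Time for a 22-frame gap: 22 ÷ (60/1001) = 11011/30 s.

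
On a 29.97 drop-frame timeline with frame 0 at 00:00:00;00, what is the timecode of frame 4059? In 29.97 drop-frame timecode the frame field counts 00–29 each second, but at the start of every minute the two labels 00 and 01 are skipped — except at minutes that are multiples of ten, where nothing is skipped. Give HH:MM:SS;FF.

00:02:15;13

Ten DF minutes hold 17982 frames, so frame 4059 lies in block 0 (frames 0–17981) with 4059 frames into that block.
The block's first minute is 1800 frames and the rest 1798 each; 4059 frames reaches minute 2, so 0 × 18 + 2 × 2 = 4 labels have been skipped so far.
Adding those back, label number 4059 + 4 = 4063 at 30 labels/s is 135 s + 13 f = 0 h 2 min 15 s frame 13, i.e. 00:02:15;13.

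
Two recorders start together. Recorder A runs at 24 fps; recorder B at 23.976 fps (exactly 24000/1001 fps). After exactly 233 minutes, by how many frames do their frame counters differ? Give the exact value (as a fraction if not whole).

335520/1001 frames

233 min = 13980 s.
A emits 24 × 13980 = 335520 frames; B emits 24000/1001 × 13980 = 335520000/1001.
Difference = 335520/1001 frames (≈ 335.1848); B is behind A.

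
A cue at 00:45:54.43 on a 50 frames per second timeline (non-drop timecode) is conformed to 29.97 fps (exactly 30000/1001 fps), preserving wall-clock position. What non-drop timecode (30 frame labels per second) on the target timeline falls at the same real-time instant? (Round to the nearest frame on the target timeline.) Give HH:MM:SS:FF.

00:45:52:03

Source frame index: (0×3600 + 45×60 + 54) × 50 + 43 = 137743.
Real time: 137743 / (50) = 137743/50 s.
Target frame: (137743/50) × (30000/1001) = 82645800/1001 ≈ 82563.237 → 82563.
At 30 labels/s: frame 82563 → 00:45:52:03.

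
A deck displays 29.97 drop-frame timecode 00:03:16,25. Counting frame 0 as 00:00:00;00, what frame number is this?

Complete 10-minute blocks: 0, each 17982 frames → 0.
Remaining 3 whole minutes in the current block: 1800 + 2 × 1798 = 5396 frames.
Within the current minute: 16 × 30 + 25 − 2 = 503 (labels ;00/;01 skipped at this minute). Total = 0 + 5396 + 503 = 5899.

5899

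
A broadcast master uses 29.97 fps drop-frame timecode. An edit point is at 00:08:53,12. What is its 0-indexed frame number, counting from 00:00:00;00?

Complete 10-minute blocks: 0, each 17982 frames → 0.
Remaining 8 whole minutes in the current block: 1800 + 7 × 1798 = 14386 frames.
Within the current minute: 53 × 30 + 12 − 2 = 1600 (labels ;00/;01 skipped at this minute). Total = 0 + 14386 + 1600 = 15986.

15986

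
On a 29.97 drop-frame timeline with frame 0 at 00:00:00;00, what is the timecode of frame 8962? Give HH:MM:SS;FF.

00:04:59;00

Ten DF minutes hold 17982 frames, so frame 8962 lies in block 0 (frames 0–17981) with 8962 frames into that block.
The block's first minute is 1800 frames and the rest 1798 each; 8962 frames reaches minute 4, so 0 × 18 + 4 × 2 = 8 labels have been skipped so far.
Adding those back, label number 8962 + 8 = 8970 at 30 labels/s is 299 s + 0 f = 0 h 4 min 59 s frame 0, i.e. 00:04:59;00.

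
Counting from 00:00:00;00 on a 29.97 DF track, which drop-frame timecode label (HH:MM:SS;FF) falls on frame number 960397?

Ten DF minutes hold 17982 frames, so frame 960397 lies in block 53 (frames 953046–971027) with 7351 frames into that block.
The block's first minute is 1800 frames and the rest 1798 each; 7351 frames reaches minute 4, so 53 × 18 + 4 × 2 = 962 labels have been skipped so far.
Adding those back, label number 960397 + 962 = 961359 at 30 labels/s is 32045 s + 9 f = 8 h 54 min 5 s frame 9, i.e. 08:54:05;09.

08:54:05;09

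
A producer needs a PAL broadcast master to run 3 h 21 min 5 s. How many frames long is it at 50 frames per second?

3 h 21 min 5 s = 12065 s.
Frames = 12065 × 50 = 603250.

603250 frames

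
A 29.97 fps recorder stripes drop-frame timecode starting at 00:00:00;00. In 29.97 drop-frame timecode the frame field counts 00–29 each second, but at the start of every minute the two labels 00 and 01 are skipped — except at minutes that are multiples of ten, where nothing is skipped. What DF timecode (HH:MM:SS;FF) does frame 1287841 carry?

Ten DF minutes hold 17982 frames, so frame 1287841 lies in block 71 (frames 1276722–1294703) with 11119 frames into that block.
The block's first minute is 1800 frames and the rest 1798 each; 11119 frames reaches minute 6, so 71 × 18 + 6 × 2 = 1290 labels have been skipped so far.
Adding those back, label number 1287841 + 1290 = 1289131 at 30 labels/s is 42971 s + 1 f = 11 h 56 min 11 s frame 1, i.e. 11:56:11;01.

11:56:11;01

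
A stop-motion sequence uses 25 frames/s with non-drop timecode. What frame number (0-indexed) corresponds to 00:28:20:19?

Total seconds to the label: (0 × 3600 + 28 × 60 + 20) = 1700.
Frame index = 1700 × 25 + 19 = 42519.

frame 42519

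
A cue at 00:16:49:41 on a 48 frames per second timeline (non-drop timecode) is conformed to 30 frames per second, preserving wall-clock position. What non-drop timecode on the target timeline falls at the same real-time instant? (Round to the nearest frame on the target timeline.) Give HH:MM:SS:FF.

Source frame index: (0×3600 + 16×60 + 49) × 48 + 41 = 48473.
Real time: 48473 / (48) = 48473/48 s.
Target frame: (48473/48) × (30) = 242365/8 ≈ 30295.625 → 30296.
At 30 labels/s: frame 30296 → 00:16:49:26.

00:16:49:26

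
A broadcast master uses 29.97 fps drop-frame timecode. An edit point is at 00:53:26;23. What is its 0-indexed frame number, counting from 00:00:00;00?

As if non-drop at 30 labels/s: (0 × 3600 + 53 × 60 + 26) × 30 + 23 = 96203.
Minute boundaries passed: 53; those not divisible by 10: 53 − 5 = 48; dropped labels = 2 × 48 = 96.
Actual frame index = 96203 − 96 = 96107.

96107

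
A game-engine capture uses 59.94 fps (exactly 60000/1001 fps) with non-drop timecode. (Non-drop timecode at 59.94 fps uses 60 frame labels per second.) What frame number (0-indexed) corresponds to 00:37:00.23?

frame 133223

Total seconds to the label: (0 × 3600 + 37 × 60 + 0) = 2220.
Frame index = 2220 × 60 + 23 = 133223.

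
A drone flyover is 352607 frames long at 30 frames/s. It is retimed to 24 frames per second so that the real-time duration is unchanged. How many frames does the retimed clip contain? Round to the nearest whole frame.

282086 frames

Frames at target rate = 352607 × (24) / (30) = 1410428/5 ≈ 282085.600.
Nearest whole frame: 282086.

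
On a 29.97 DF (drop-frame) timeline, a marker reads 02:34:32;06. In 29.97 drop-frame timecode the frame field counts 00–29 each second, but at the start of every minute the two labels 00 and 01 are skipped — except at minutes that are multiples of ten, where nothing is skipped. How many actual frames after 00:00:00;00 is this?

As if non-drop at 30 labels/s: (2 × 3600 + 34 × 60 + 32) × 30 + 6 = 278166.
Minute boundaries passed: 154; those not divisible by 10: 154 − 15 = 139; dropped labels = 2 × 139 = 278.
Actual frame index = 278166 − 278 = 277888.

277888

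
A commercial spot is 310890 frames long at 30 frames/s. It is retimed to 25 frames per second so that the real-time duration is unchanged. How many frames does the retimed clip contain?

Target frames = source frames × (target rate / source rate) = 310890 × (25)/(30) = 310890 × 5/6 = 259075.

259075 frames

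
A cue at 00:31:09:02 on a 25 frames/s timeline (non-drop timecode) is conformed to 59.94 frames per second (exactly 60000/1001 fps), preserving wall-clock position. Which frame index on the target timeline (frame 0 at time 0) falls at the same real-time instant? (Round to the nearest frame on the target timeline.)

Source frame index: (0×3600 + 31×60 + 9) × 25 + 2 = 46727.
Real time: 46727 / (25) = 46727/25 s.
Target frame: (46727/25) × (60000/1001) = 112144800/1001 ≈ 112032.767 → 112033.

frame 112033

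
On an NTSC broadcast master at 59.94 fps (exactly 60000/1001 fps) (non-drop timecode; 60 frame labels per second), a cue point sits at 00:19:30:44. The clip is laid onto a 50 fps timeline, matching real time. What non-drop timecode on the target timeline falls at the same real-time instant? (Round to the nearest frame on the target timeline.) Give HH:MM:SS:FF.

00:19:31:45

Source frame index: (0×3600 + 19×60 + 30) × 60 + 44 = 70244.
Real time: 70244 / (60000/1001) = 17578561/15000 s.
Target frame: (17578561/15000) × (50) = 17578561/300 ≈ 58595.203 → 58595.
At 50 labels/s: frame 58595 → 00:19:31:45.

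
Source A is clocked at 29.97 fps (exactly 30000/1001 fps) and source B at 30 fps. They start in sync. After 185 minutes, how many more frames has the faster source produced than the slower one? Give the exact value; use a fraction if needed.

333000/1001 frames

185 min = 11100 s.
A emits 30000/1001 × 11100 = 333000000/1001 frames; B emits 30 × 11100 = 333000.
Difference = 333000/1001 frames (≈ 332.6673); B is ahead of A.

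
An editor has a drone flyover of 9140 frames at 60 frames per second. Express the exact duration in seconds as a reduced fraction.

457/3 seconds

Running time = 9140 ÷ (60) = 9140 × 1/60 = 457/3 s.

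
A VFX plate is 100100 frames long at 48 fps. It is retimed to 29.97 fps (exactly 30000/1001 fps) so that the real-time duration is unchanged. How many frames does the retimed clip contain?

Target frames = source frames × (target rate / source rate) = 100100 × (30000/1001)/(48) = 100100 × 625/1001 = 62500.

62500 frames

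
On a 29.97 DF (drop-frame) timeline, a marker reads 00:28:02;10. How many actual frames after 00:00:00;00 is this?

50418

Complete 10-minute blocks: 2, each 17982 frames → 35964.
Remaining 8 whole minutes in the current block: 1800 + 7 × 1798 = 14386 frames.
Within the current minute: 2 × 30 + 10 − 2 = 68 (labels ;00/;01 skipped at this minute). Total = 35964 + 14386 + 68 = 50418.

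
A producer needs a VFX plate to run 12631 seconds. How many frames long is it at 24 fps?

Frames = 12631 × 24 = 303144.

303144 frames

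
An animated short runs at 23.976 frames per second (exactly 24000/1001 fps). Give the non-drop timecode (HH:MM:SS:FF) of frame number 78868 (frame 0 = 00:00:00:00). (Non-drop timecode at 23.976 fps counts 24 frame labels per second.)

78868 ÷ 24 = 3286 full seconds, remainder 4 frames.
3286 s = 0 h 54 min 46 s.
Timecode: 00:54:46:04.

00:54:46:04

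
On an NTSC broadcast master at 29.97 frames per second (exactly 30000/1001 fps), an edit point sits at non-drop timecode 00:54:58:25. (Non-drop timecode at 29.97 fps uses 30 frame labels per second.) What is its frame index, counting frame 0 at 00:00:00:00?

Total seconds to the label: (0 × 3600 + 54 × 60 + 58) = 3298.
Frame index = 3298 × 30 + 25 = 98965.

98965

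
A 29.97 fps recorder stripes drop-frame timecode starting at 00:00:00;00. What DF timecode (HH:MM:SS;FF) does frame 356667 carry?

03:18:20;25

Each 10-minute DF block holds 10 × 60 × 30 − 9 × 2 = 17982 frames. 356667 ÷ 17982 → 19 full blocks, remainder 15009.
Within the partial block the first minute is 1800 frames and each further minute 1798, so 8 further minute boundaries passed. Total skipped labels = 18 × 19 + 2 × 8 = 358.
Non-drop label index = 356667 + 358 = 357025; at 30 labels/s that is 03:18:20:25, i.e. DF 03:18:20;25.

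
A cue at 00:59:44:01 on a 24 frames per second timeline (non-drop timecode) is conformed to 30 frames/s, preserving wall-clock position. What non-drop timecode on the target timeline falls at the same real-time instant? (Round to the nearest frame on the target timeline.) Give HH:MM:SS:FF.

Source frame index: (0×3600 + 59×60 + 44) × 24 + 1 = 86017.
Real time: 86017 / (24) = 86017/24 s.
Target frame: (86017/24) × (30) = 430085/4 ≈ 107521.250 → 107521.
At 30 labels/s: frame 107521 → 00:59:44:01.

00:59:44:01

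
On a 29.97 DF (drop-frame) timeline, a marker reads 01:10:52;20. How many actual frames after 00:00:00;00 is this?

127454

As if non-drop at 30 labels/s: (1 × 3600 + 10 × 60 + 52) × 30 + 20 = 127580.
Minute boundaries passed: 70; those not divisible by 10: 70 − 7 = 63; dropped labels = 2 × 63 = 126.
Actual frame index = 127580 − 126 = 127454.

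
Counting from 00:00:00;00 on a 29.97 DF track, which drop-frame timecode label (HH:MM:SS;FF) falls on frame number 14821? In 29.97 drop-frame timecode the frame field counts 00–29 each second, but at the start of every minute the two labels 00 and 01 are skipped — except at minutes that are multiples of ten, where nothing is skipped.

00:08:14;17

Each 10-minute DF block holds 10 × 60 × 30 − 9 × 2 = 17982 frames. 14821 ÷ 17982 → 0 full blocks, remainder 14821.
Within the partial block the first minute is 1800 frames and each further minute 1798, so 8 further minute boundaries passed. Total skipped labels = 18 × 0 + 2 × 8 = 16.
Non-drop label index = 14821 + 16 = 14837; at 30 labels/s that is 00:08:14:17, i.e. DF 00:08:14;17.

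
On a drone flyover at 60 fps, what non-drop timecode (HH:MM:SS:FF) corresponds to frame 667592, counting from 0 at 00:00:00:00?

667592 ÷ 60 = 11126 full seconds, remainder 32 frames.
11126 s = 3 h 5 min 26 s.
Timecode: 03:05:26:32.

03:05:26:32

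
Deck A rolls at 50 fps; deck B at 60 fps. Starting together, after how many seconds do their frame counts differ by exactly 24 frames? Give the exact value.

2.4 seconds

The gap grows by |60 − 50| = 10 frames per second.
Time for a 24-frame gap: 24 ÷ (10) = 2.4 s.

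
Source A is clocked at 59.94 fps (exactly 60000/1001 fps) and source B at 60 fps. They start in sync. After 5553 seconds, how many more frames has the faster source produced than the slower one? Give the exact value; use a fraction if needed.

A emits 60000/1001 × 5553 = 333180000/1001 frames; B emits 60 × 5553 = 333180.
Difference = 333180/1001 frames (≈ 332.8472); B is ahead of A.

333180/1001 frames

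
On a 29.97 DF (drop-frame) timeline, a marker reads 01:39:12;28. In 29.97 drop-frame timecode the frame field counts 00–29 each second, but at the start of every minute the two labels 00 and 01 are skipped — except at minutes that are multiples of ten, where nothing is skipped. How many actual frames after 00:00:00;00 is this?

As if non-drop at 30 labels/s: (1 × 3600 + 39 × 60 + 12) × 30 + 28 = 178588.
Minute boundaries passed: 99; those not divisible by 10: 99 − 9 = 90; dropped labels = 2 × 90 = 180.
Actual frame index = 178588 − 180 = 178408.

178408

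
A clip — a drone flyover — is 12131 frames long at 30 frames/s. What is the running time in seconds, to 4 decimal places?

404.3667 seconds

Running time = 12131 × 1/30 = 12131/30 s ≈ 404.3667 s.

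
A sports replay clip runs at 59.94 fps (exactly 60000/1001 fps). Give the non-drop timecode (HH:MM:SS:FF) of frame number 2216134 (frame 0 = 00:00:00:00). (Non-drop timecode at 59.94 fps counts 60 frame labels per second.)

2216134 ÷ 60 = 36935 full seconds, remainder 34 frames.
36935 s = 10 h 15 min 35 s.
Timecode: 10:15:35:34.

10:15:35:34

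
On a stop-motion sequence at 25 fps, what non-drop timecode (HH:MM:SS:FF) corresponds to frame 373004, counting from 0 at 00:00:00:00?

04:08:40:04

373004 ÷ 25 = 14920 full seconds, remainder 4 frames.
14920 s = 4 h 8 min 40 s.
Timecode: 04:08:40:04.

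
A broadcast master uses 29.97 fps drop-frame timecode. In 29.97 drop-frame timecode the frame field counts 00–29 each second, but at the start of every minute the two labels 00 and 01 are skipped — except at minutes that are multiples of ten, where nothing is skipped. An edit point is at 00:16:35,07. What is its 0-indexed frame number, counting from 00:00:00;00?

29827

As if non-drop at 30 labels/s: (0 × 3600 + 16 × 60 + 35) × 30 + 7 = 29857.
Minute boundaries passed: 16; those not divisible by 10: 16 − 1 = 15; dropped labels = 2 × 15 = 30.
Actual frame index = 29857 − 30 = 29827.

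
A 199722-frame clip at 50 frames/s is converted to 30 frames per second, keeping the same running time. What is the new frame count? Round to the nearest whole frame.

Frames at target rate = 199722 × (30) / (50) = 599166/5 ≈ 119833.200.
Nearest whole frame: 119833.

119833 frames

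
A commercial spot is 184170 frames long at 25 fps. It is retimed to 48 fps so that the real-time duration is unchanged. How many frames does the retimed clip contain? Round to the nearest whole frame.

Frames at target rate = 184170 × (48) / (25) = 1768032/5 ≈ 353606.400.
Nearest whole frame: 353606.

353606 frames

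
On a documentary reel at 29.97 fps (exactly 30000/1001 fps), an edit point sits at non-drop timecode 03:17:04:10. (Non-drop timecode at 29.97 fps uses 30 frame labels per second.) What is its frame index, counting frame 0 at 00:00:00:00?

354730

Total seconds to the label: (3 × 3600 + 17 × 60 + 4) = 11824.
Frame index = 11824 × 30 + 10 = 354730.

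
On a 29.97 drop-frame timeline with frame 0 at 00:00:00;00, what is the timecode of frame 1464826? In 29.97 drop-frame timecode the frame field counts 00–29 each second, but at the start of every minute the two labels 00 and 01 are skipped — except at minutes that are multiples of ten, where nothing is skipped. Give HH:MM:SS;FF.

13:34:36;12

Each 10-minute DF block holds 10 × 60 × 30 − 9 × 2 = 17982 frames. 1464826 ÷ 17982 → 81 full blocks, remainder 8284.
Within the partial block the first minute is 1800 frames and each further minute 1798, so 4 further minute boundaries passed. Total skipped labels = 18 × 81 + 2 × 4 = 1466.
Non-drop label index = 1464826 + 1466 = 1466292; at 30 labels/s that is 13:34:36:12, i.e. DF 13:34:36;12.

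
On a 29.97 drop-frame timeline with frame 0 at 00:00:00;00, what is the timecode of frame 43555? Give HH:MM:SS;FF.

Ten DF minutes hold 17982 frames, so frame 43555 lies in block 2 (frames 35964–53945) with 7591 frames into that block.
The block's first minute is 1800 frames and the rest 1798 each; 7591 frames reaches minute 4, so 2 × 18 + 4 × 2 = 44 labels have been skipped so far.
Adding those back, label number 43555 + 44 = 43599 at 30 labels/s is 1453 s + 9 f = 0 h 24 min 13 s frame 9, i.e. 00:24:13;09.

00:24:13;09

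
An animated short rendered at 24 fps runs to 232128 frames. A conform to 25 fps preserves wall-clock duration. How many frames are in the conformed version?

241800 frames

Target frames = source frames × (target rate / source rate) = 232128 × (25)/(24) = 232128 × 25/24 = 241800.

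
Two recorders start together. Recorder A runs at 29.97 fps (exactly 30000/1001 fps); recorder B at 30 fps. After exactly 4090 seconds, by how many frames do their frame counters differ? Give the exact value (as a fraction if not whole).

122700/1001 frames

A emits 30000/1001 × 4090 = 122700000/1001 frames; B emits 30 × 4090 = 122700.
Difference = 122700/1001 frames (≈ 122.5774); B is ahead of A.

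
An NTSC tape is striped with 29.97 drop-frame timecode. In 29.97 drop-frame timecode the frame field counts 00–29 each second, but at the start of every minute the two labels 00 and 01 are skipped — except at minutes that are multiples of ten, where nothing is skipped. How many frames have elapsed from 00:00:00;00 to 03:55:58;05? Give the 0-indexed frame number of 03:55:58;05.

424321

As if non-drop at 30 labels/s: (3 × 3600 + 55 × 60 + 58) × 30 + 5 = 424745.
Minute boundaries passed: 235; those not divisible by 10: 235 − 23 = 212; dropped labels = 2 × 212 = 424.
Actual frame index = 424745 − 424 = 424321.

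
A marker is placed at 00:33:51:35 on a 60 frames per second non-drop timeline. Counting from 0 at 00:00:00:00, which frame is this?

121895

Total seconds to the label: (0 × 3600 + 33 × 60 + 51) = 2031.
Frame index = 2031 × 60 + 35 = 121895.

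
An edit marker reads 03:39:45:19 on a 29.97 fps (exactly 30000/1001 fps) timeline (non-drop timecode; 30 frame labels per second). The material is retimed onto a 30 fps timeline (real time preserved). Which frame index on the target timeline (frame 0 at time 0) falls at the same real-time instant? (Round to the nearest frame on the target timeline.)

Source frame index: (3×3600 + 39×60 + 45) × 30 + 19 = 395569.
Real time: 395569 / (30000/1001) = 395964569/30000 s.
Target frame: (395964569/30000) × (30) = 395964569/1000 ≈ 395964.569 → 395965.

frame 395965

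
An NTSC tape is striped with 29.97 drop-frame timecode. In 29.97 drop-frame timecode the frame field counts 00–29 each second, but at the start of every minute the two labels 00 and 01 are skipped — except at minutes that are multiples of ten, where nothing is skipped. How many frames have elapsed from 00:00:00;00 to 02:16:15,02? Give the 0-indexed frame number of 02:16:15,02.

245006

As if non-drop at 30 labels/s: (2 × 3600 + 16 × 60 + 15) × 30 + 2 = 245252.
Minute boundaries passed: 136; those not divisible by 10: 136 − 13 = 123; dropped labels = 2 × 123 = 246.
Actual frame index = 245252 − 246 = 245006.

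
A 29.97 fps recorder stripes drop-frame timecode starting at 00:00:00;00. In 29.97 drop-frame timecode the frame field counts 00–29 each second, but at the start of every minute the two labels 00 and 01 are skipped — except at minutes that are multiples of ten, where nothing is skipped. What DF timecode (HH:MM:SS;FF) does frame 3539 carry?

Ten DF minutes hold 17982 frames, so frame 3539 lies in block 0 (frames 0–17981) with 3539 frames into that block.
The block's first minute is 1800 frames and the rest 1798 each; 3539 frames reaches minute 1, so 0 × 18 + 1 × 2 = 2 labels have been skipped so far.
Adding those back, label number 3539 + 2 = 3541 at 30 labels/s is 118 s + 1 f = 0 h 1 min 58 s frame 1, i.e. 00:01:58;01.

00:01:58;01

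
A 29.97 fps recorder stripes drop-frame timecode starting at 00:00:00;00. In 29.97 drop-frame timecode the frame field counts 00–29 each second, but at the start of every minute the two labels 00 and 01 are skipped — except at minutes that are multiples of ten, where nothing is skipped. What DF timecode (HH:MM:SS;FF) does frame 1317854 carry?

12:12:52;12

Each 10-minute DF block holds 10 × 60 × 30 − 9 × 2 = 17982 frames. 1317854 ÷ 17982 → 73 full blocks, remainder 5168.
Within the partial block the first minute is 1800 frames and each further minute 1798, so 2 further minute boundaries passed. Total skipped labels = 18 × 73 + 2 × 2 = 1318.
Non-drop label index = 1317854 + 1318 = 1319172; at 30 labels/s that is 12:12:52:12, i.e. DF 12:12:52;12.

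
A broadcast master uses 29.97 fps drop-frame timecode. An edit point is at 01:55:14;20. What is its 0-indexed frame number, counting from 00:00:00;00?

207232

As if non-drop at 30 labels/s: (1 × 3600 + 55 × 60 + 14) × 30 + 20 = 207440.
Minute boundaries passed: 115; those not divisible by 10: 115 − 11 = 104; dropped labels = 2 × 104 = 208.
Actual frame index = 207440 − 208 = 207232.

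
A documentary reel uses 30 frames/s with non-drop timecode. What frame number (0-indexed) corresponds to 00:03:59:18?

7188

Total seconds to the label: (0 × 3600 + 3 × 60 + 59) = 239.
Frame index = 239 × 30 + 18 = 7188.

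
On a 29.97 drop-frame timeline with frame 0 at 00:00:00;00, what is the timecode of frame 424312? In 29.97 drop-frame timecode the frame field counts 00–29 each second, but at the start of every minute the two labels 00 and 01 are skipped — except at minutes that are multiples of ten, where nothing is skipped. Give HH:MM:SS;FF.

03:55:57;26

Ten DF minutes hold 17982 frames, so frame 424312 lies in block 23 (frames 413586–431567) with 10726 frames into that block.
The block's first minute is 1800 frames and the rest 1798 each; 10726 frames reaches minute 5, so 23 × 18 + 5 × 2 = 424 labels have been skipped so far.
Adding those back, label number 424312 + 424 = 424736 at 30 labels/s is 14157 s + 26 f = 3 h 55 min 57 s frame 26, i.e. 03:55:57;26.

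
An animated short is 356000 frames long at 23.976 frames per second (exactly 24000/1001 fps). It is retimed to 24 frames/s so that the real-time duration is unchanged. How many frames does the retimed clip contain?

Target frames = source frames × (target rate / source rate) = 356000 × (24)/(24000/1001) = 356000 × 1001/1000 = 356356.

356356 frames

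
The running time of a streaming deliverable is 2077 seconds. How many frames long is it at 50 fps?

103850 frames

Frames = 2077 × 50 = 103850.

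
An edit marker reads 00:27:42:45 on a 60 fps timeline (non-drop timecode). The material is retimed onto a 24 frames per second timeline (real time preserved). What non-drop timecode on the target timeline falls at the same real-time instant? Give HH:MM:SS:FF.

00:27:42:18

Source frame index: (0×3600 + 27×60 + 42) × 60 + 45 = 99765.
Real time: 99765 / (60) = 6651/4 s.
Target frame: (6651/4) × (24) = 39906.
At 24 labels/s: frame 39906 → 00:27:42:18.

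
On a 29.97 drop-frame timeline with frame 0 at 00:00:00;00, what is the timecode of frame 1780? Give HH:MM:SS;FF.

Each 10-minute DF block holds 10 × 60 × 30 − 9 × 2 = 17982 frames. 1780 ÷ 17982 → 0 full blocks, remainder 1780.
Within the partial block the first minute is 1800 frames and each further minute 1798, so 0 further minute boundaries passed. Total skipped labels = 18 × 0 + 2 × 0 = 0.
Non-drop label index = 1780 + 0 = 1780; at 30 labels/s that is 00:00:59:10, i.e. DF 00:00:59;10.

00:00:59;10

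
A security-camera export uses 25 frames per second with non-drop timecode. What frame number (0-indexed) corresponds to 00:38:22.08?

Total seconds to the label: (0 × 3600 + 38 × 60 + 22) = 2302.
Frame index = 2302 × 25 + 8 = 57558.

frame 57558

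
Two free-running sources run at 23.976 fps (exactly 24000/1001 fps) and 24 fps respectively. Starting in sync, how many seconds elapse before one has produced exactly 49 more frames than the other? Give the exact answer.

49049/24 seconds

The gap grows by |24 − 24000/1001| = 24/1001 frames per second.
Time for a 49-frame gap: 49 ÷ (24/1001) = 49049/24 s.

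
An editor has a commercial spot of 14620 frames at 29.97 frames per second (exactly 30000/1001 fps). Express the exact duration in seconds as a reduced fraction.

731731/1500 seconds

Running time = 14620 ÷ (30000/1001) = 14620 × 1001/30000 = 731731/1500 s.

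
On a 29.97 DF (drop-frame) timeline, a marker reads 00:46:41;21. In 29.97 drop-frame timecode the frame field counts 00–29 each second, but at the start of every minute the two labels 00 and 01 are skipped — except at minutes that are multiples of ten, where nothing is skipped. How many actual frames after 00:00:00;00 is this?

As if non-drop at 30 labels/s: (0 × 3600 + 46 × 60 + 41) × 30 + 21 = 84051.
Minute boundaries passed: 46; those not divisible by 10: 46 − 4 = 42; dropped labels = 2 × 42 = 84.
Actual frame index = 84051 − 84 = 83967.

83967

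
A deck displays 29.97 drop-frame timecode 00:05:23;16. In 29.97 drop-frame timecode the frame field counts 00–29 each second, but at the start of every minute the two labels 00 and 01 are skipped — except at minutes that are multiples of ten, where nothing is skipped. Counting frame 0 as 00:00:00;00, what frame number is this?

9696

As if non-drop at 30 labels/s: (0 × 3600 + 5 × 60 + 23) × 30 + 16 = 9706.
Minute boundaries passed: 5; those not divisible by 10: 5 − 0 = 5; dropped labels = 2 × 5 = 10.
Actual frame index = 9706 − 10 = 9696.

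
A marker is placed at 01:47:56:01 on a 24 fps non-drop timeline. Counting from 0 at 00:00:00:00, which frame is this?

frame 155425

Total seconds to the label: (1 × 3600 + 47 × 60 + 56) = 6476.
Frame index = 6476 × 24 + 1 = 155425.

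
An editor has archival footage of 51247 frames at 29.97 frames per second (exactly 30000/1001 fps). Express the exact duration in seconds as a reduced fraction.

51298247/30000 seconds

Running time = 51247 ÷ (30000/1001) = 51247 × 1001/30000 = 51298247/30000 s.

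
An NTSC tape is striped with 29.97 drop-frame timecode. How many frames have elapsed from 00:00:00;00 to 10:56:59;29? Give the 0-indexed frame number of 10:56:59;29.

As if non-drop at 30 labels/s: (10 × 3600 + 56 × 60 + 59) × 30 + 29 = 1182599.
Minute boundaries passed: 656; those not divisible by 10: 656 − 65 = 591; dropped labels = 2 × 591 = 1182.
Actual frame index = 1182599 − 1182 = 1181417.

1181417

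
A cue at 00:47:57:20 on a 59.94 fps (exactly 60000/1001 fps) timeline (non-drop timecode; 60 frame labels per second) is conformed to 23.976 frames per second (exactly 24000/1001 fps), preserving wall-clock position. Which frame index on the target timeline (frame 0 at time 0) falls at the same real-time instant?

Source frame index: (0×3600 + 47×60 + 57) × 60 + 20 = 172640.
Real time: 172640 / (60000/1001) = 1080079/375 s.
Target frame: (1080079/375) × (24000/1001) = 69056.

frame 69056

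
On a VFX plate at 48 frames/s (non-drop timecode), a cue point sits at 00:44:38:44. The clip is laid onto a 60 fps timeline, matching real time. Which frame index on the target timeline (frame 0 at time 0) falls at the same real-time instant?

frame 160735

Source frame index: (0×3600 + 44×60 + 38) × 48 + 44 = 128588.
Real time: 128588 / (48) = 32147/12 s.
Target frame: (32147/12) × (60) = 160735.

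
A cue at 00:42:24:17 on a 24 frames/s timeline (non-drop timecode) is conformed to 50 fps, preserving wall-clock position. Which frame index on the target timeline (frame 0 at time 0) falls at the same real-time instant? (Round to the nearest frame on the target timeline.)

Source frame index: (0×3600 + 42×60 + 24) × 24 + 17 = 61073.
Real time: 61073 / (24) = 61073/24 s.
Target frame: (61073/24) × (50) = 1526825/12 ≈ 127235.417 → 127235.

frame 127235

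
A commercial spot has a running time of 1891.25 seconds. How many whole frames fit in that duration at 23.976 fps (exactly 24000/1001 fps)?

45344 frames

Frames = 1891.25 × 24000/1001 = 45390000/1001 ≈ 45344.6553.
Complete frames: 45344.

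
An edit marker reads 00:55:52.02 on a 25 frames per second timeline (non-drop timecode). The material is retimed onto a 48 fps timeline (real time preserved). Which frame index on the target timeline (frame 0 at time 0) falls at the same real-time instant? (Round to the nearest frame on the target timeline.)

Source frame index: (0×3600 + 55×60 + 52) × 25 + 2 = 83802.
Real time: 83802 / (25) = 83802/25 s.
Target frame: (83802/25) × (48) = 4022496/25 ≈ 160899.840 → 160900.

frame 160900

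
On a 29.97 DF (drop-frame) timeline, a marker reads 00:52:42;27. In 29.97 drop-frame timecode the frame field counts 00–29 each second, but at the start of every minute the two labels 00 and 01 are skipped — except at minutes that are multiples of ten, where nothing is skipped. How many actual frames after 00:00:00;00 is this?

Complete 10-minute blocks: 5, each 17982 frames → 89910.
Remaining 2 whole minutes in the current block: 1800 + 1 × 1798 = 3598 frames.
Within the current minute: 42 × 30 + 27 − 2 = 1285 (labels ;00/;01 skipped at this minute). Total = 89910 + 3598 + 1285 = 94793.

94793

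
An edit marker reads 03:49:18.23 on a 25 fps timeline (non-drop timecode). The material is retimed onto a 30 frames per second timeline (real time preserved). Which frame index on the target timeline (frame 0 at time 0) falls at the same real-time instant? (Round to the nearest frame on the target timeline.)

Source frame index: (3×3600 + 49×60 + 18) × 25 + 23 = 343973.
Real time: 343973 / (25) = 343973/25 s.
Target frame: (343973/25) × (30) = 2063838/5 ≈ 412767.600 → 412768.

frame 412768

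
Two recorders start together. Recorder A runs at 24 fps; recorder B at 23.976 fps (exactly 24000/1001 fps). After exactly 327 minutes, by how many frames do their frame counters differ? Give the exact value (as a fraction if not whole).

470880/1001 frames

327 min = 19620 s.
A emits 24 × 19620 = 470880 frames; B emits 24000/1001 × 19620 = 470880000/1001.
Difference = 470880/1001 frames (≈ 470.4096); B is behind A.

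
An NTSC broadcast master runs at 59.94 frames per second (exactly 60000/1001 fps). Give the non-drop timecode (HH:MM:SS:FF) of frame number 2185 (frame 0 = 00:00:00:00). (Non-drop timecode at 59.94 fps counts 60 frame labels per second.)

00:00:36:25

2185 ÷ 60 = 36 full seconds, remainder 25 frames.
36 s = 0 h 0 min 36 s.
Timecode: 00:00:36:25.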